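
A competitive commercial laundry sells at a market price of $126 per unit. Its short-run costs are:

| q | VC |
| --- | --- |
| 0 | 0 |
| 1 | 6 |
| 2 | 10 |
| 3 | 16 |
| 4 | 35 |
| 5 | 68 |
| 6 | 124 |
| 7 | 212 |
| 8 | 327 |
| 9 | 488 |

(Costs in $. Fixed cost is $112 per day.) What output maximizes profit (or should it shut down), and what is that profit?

Compute π = P·q − TC at each output: q=0: -112; q=1: 8; q=2: 130; q=3: 250; q=4: 357; q=5: 450; q=6: 520; q=7: 558; q=8: 569; q=9: 534.
Profit is maximized at q = 8. AVC there is 327/8 = $40.88 ≤ P, so producing beats shutting down (which would give -$112).

q = 8; profit = $569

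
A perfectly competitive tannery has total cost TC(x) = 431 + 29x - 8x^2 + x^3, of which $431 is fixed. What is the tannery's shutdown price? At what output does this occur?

The shutdown price is the minimum of AVC. VC = 29x - 8x^2 + x^3, so AVC = 29 - 8x + x^2.
At the minimum of AVC, MC = AVC. MC = 29 - 16x + 3x^2; setting MC = AVC gives 2x^2 - 8x = 0, so x = 4. min AVC = 13.
So the shutdown price is $13.

$13 per unit, at x = 4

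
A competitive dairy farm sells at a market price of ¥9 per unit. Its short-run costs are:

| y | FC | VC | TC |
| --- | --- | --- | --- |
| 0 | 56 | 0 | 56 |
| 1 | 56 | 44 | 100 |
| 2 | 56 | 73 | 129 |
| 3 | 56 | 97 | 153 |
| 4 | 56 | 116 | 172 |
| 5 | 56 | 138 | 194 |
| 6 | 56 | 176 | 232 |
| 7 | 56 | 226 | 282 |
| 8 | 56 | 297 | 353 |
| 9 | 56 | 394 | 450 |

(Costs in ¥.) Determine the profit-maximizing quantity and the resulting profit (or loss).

y = 0 (shut down); profit = -¥56

Compute π = P·y − TC at each output: y=0: -56; y=1: -91; y=2: -111; y=3: -126; y=4: -136; y=5: -149; y=6: -178; y=7: -219; y=8: -281; y=9: -369.
Profit is highest at y = 0. Equivalently, the lowest AVC in the table is 138/5 ≈ ¥27.60 at y = 5, and P = ¥9 falls below it — price never covers variable cost, so the firm shuts down and loses only its fixed cost.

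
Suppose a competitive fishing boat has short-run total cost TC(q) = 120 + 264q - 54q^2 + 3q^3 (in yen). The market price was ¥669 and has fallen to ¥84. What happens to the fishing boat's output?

AVC = 264 - 54q + 3q^2, minimized at q = 9 where min AVC = ¥21. MC = 264 - 108q + 9q^2.
At P = ¥669 ≥ min AVC, set P = MC on the rising branch: q = 15.
At P = ¥84 ≥ min AVC, set P = MC: q = 10. The firm stays open but cuts output.

Output falls from 15 to 10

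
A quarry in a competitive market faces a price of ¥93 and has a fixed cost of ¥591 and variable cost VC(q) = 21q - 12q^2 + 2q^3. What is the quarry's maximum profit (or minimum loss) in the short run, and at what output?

Profit = -¥159 at q = 6

AVC = 21 - 12q + 2q^2; min AVC = ¥3 at q = 3. Since P = ¥93 ≥ min AVC, the firm produces.
MC = 21 - 24q + 6q^2. Setting P = MC and taking the root on the rising branch gives q* = 6.
TR = 93·6 = 558. TC = 591 + 126 = 717. Profit = 558 − 717 = -¥159.
By producing, the firm covers all variable cost plus ¥432 of fixed cost; shutting down would lose the full ¥591.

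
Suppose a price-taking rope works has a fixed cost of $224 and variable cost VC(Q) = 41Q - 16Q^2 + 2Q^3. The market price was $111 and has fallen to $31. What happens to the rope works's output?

AVC = 41 - 16Q + 2Q^2, minimized at Q = 4 where min AVC = $9. MC = 41 - 32Q + 6Q^2.
At P = $111 ≥ min AVC, set P = MC on the rising branch: Q = 7.
At P = $31 ≥ min AVC, set P = MC: Q = 5. The firm stays open but cuts output.

Output falls from 7 to 5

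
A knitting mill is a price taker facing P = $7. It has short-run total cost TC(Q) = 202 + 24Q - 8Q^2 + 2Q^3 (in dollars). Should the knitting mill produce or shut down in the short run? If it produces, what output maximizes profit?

Strip out fixed cost: VC = 24Q - 8Q^2 + 2Q^3. Then AVC = 24 - 8Q + 2Q^2 and MC = 24 - 16Q + 6Q^2.
AVC is minimized where dAVC/dQ = -8 + 4Q = 0, at Q = 2; min AVC = 24 - 8·2 + 2·2^2 = $16.
Since P = $7 < min AVC = $16, price fails to cover variable cost at any output.
Shutting down limits the loss to fixed cost, $202.

Shut down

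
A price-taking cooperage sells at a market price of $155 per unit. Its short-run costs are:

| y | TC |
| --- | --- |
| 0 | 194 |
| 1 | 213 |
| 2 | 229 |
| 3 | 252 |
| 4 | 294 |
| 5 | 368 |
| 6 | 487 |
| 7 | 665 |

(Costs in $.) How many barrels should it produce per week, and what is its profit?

y = 6; profit = $443

Tabulate TR − TC: y=0: -194; y=1: -58; y=2: 81; y=3: 213; y=4: 326; y=5: 407; y=6: 443; y=7: 420.
Profit is maximized at y = 6. AVC there is 293/6 = $48.83 ≤ P, so producing beats shutting down (which would give -$194).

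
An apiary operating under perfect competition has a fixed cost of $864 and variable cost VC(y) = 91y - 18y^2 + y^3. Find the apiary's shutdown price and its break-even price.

AVC = 91 - 18y + y^2; minimized at y = 9, giving min AVC = $10. That is the shutdown price.
ATC = 864/y + 91 - 18y + y^2. Setting dATC/dy = −864/y^2 − 18 + 2y = 0 gives y = 12 (since 2·12^3 − 18·12^2 = 864).
min ATC = 864/12 + 91 − 18·12 + 12^2 = $91. That is the break-even price.
Between these two prices the firm operates at a loss; above $91 it earns a profit.

Shutdown price = $10; break-even price = $91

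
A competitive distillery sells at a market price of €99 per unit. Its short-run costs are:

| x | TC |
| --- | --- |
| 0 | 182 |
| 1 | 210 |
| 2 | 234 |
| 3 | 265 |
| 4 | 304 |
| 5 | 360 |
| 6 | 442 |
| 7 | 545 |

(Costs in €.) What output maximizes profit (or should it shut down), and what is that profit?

Compute π = P·x − TC at each output: x=0: -182; x=1: -111; x=2: -36; x=3: 32; x=4: 92; x=5: 135; x=6: 152; x=7: 148.
Profit is maximized at x = 6. AVC there is 260/6 = €43.33 ≤ P, so producing beats shutting down (which would give -€182).

x = 6; profit = €152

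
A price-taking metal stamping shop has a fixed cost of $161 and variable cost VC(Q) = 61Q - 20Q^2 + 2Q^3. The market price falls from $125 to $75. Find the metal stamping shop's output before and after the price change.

Output falls from 8 to 7

AVC = 61 - 20Q + 2Q^2, minimized at Q = 5 where min AVC = $11. MC = 61 - 40Q + 6Q^2.
At P = $125 ≥ min AVC, set P = MC on the rising branch: Q = 8.
At P = $75 ≥ min AVC, set P = MC: Q = 7. The firm stays open but cuts output.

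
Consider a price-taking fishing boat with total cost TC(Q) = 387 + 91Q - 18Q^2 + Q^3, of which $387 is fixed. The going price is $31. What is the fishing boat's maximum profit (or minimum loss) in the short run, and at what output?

Profit = -$187 at Q = 10

AVC = 91 - 18Q + Q^2; min AVC = $10 at Q = 9. Since P = $31 ≥ min AVC, the firm produces.
MC = 91 - 36Q + 3Q^2. Setting P = MC and taking the root on the rising branch gives Q* = 10.
TR = 31·10 = 310. TC = 387 + 110 = 497. Profit = 310 − 497 = -$187.
Shutting down would mean losing the fixed cost of $387, so operating at a loss of $187 is better by $200.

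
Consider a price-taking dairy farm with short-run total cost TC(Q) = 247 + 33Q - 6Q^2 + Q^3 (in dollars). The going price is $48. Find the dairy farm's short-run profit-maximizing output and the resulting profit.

AVC = 33 - 6Q + Q^2 has its minimum $24 at Q = 3; price $48 clears that bar, so the firm operates.
With MC = 33 - 12Q + 3Q^2, P = MC on the upward-sloping part at Q* = 5.
TR = 48·5 = 240. TC = 247 + 140 = 387. Profit = 240 − 387 = -$147.
By producing, the firm covers all variable cost plus $100 of fixed cost; shutting down would lose the full $247.

Profit = -$147 at Q = 5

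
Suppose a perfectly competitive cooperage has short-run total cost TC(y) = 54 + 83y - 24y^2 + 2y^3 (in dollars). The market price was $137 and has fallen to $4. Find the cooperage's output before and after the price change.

Output falls from 9 to 0 (the firm shuts down)

MC = 83 - 48y + 6y^2; the shutdown threshold is min AVC = $11 (at y = 6).
With P = $137 above the shutdown price, P = MC gives y = 9.
At P = $4 < min AVC = $11, price no longer covers variable cost at any output, so the firm shuts down: y = 0.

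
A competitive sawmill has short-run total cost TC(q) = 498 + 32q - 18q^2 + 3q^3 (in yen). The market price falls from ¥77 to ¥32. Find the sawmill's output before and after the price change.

Output falls from 5 to 4

AVC = 32 - 18q + 3q^2, minimized at q = 3 where min AVC = ¥5. MC = 32 - 36q + 9q^2.
At P = ¥77 ≥ min AVC, set P = MC on the rising branch: q = 5.
At P = ¥32 ≥ min AVC, set P = MC: q = 4. The firm stays open but cuts output.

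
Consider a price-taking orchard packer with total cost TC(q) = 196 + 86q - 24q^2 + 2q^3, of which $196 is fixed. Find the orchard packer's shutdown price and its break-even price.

AVC = 86 - 24q + 2q^2; minimized at q = 6, giving min AVC = $14. That is the shutdown price.
ATC = 196/q + 86 - 24q + 2q^2. Setting dATC/dq = −196/q^2 − 24 + 4q = 0 gives q = 7 (since 4·7^3 − 24·7^2 = 196).
min ATC = 196/7 + 86 − 24·7 + 2·7^2 = $44. That is the break-even price.
For $14 ≤ P < $44 the firm produces at a loss; below $14 it shuts down.

Shutdown price = $14; break-even price = $44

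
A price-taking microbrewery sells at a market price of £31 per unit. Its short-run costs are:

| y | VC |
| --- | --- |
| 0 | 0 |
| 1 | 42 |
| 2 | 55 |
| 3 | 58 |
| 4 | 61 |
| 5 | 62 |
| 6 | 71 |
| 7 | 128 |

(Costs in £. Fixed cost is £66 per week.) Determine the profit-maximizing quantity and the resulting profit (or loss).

Tabulate TR − TC: y=0: -66; y=1: -77; y=2: -59; y=3: -31; y=4: -3; y=5: 27; y=6: 49; y=7: 23.
Profit is maximized at y = 6. AVC there is 71/6 = £11.83 ≤ P, so producing beats shutting down (which would give -£66).

y = 6; profit = £49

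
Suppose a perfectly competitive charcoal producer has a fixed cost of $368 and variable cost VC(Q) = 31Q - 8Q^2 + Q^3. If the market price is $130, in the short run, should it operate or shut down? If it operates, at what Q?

From TC, MC = TC'(Q) = 31 - 16Q + 3Q^2 and AVC = VC/Q = 31 - 8Q + Q^2.
AVC hits its minimum where MC = AVC, at Q = 4, giving min AVC = 31 - 8·4 + 4^2 = $15.
Because $130 ≥ $15, revenue can cover variable cost; the firm operates.
P = MC gives -99 - 16Q + 3Q^2 = 0, with roots -11/3 and 9. Take the larger (rising MC): Q* = 9.
Check: AVC at Q = 9 is $40 ≤ P, so revenue covers variable cost.
Profit = P·Q − TC = 130·9 − 728 = $442.

Produce at Q = 9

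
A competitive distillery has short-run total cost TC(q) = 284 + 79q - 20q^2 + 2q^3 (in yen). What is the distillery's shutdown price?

The shutdown price is the minimum of AVC. VC = 79q - 20q^2 + 2q^3, so AVC = 79 - 20q + 2q^2.
dAVC/dq = -20 + 4q = 0 gives q = 5. min AVC = 79 - 20·5 + 2·5^2 = 29.
So the shutdown price is ¥29.

¥29 per unit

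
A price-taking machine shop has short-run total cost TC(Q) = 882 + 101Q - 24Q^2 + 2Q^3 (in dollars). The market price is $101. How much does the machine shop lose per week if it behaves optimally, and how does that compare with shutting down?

AVC = 101 - 24Q + 2Q^2; min AVC = $29 at Q = 6. Since P = $101 ≥ min AVC, the firm produces.
With MC = 101 - 48Q + 6Q^2, P = MC on the upward-sloping part at Q* = 8.
TR = 101·8 = 808. TC = 882 + 296 = 1178. Profit = 808 − 1178 = -$370.
That loss of $370 beats the $882 the firm would lose by shutting down; producing recovers $512 of fixed cost.

Profit = -$370 at Q = 8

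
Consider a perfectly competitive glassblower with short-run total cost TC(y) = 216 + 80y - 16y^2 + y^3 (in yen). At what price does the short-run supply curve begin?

¥16 per unit

The shutdown price is the minimum of AVC. VC = 80y - 16y^2 + y^3, so AVC = 80 - 16y + y^2.
At the minimum of AVC, MC = AVC. MC = 80 - 32y + 3y^2; setting MC = AVC gives 2y^2 - 16y = 0, so y = 8. min AVC = 16.
For P < ¥16 the firm produces nothing.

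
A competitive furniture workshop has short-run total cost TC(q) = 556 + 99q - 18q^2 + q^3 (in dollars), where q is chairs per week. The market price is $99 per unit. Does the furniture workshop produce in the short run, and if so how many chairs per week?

Produce at q = 12

From TC, MC = TC'(q) = 99 - 36q + 3q^2 and AVC = VC/q = 99 - 18q + q^2.
AVC is minimized where dAVC/dq = -18 + 2q = 0, at q = 9; min AVC = 99 - 18·9 + 9^2 = $18.
P = $99 exceeds min AVC = $18, so the firm stays open.
Set P = MC: 99 = 99 - 36q + 3q^2 → -36q + 3q^2 = 0. The roots are q = 0 and q = 12; the profit-maximizing output is on the rising part of MC, so q* = 12.
Check: AVC at q = 12 is $27 ≤ P, so revenue covers variable cost.
Profit = P·q − TC = 99·12 − 880 = $308.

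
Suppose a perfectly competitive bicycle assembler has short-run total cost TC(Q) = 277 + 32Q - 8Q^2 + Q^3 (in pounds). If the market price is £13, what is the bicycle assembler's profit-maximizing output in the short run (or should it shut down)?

Shut down

From TC, MC = TC'(Q) = 32 - 16Q + 3Q^2 and AVC = VC/Q = 32 - 8Q + Q^2.
AVC is minimized where dAVC/dQ = -8 + 2Q = 0, at Q = 4; min AVC = 32 - 8·4 + 4^2 = £16.
With P < min AVC (£13 < £16), every unit sold adds to the loss.
Best response: produce nothing and absorb the £277 fixed cost.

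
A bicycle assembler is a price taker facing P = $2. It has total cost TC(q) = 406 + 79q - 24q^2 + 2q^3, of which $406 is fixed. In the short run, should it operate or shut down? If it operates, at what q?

Strip out fixed cost: VC = 79q - 24q^2 + 2q^3. Then AVC = 79 - 24q + 2q^2 and MC = 79 - 48q + 6q^2.
The AVC parabola has its vertex at q = 24/4 = 6, where AVC = 79 - 24·6 + 2·6^2 = $7.
Since P = $2 < min AVC = $7, price fails to cover variable cost at any output.
The firm minimizes its loss by shutting down and losing only its fixed cost of $406.

Shut down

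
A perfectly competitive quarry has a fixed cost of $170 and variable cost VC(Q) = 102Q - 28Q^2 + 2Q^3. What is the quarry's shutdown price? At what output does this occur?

Short-run supply begins at min AVC. From VC = 102Q - 28Q^2 + 2Q^3, AVC = 102 - 28Q + 2Q^2.
At the minimum of AVC, MC = AVC. MC = 102 - 56Q + 6Q^2; setting MC = AVC gives 4Q^2 - 28Q = 0, so Q = 7. min AVC = 4.
So the shutdown price is $4.

$4 per unit, at Q = 7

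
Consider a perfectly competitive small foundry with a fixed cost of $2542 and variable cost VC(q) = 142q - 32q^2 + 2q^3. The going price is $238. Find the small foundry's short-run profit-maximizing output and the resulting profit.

Profit = -$238 at q = 12

AVC = 142 - 32q + 2q^2 has its minimum $14 at q = 8; price $238 clears that bar, so the firm operates.
MC = 142 - 64q + 6q^2. Setting P = MC and taking the root on the rising branch gives q* = 12.
TR = 238·12 = 2856. TC = 2542 + 552 = 3094. Profit = 2856 − 3094 = -$238.
By producing, the firm covers all variable cost plus $2304 of fixed cost; shutting down would lose the full $2542.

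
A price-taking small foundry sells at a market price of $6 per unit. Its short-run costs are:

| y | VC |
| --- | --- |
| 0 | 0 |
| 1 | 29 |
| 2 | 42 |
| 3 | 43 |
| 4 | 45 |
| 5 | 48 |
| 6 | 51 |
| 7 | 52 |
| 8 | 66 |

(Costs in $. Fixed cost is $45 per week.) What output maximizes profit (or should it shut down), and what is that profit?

Profit at each row (π = 6y − TC): y=0: -45; y=1: -68; y=2: -75; y=3: -70; y=4: -66; y=5: -63; y=6: -60; y=7: -55; y=8: -63.
Profit is highest at y = 0. Equivalently, the lowest AVC in the table is 52/7 ≈ $7.43 at y = 7, and P = $6 falls below it — price never covers variable cost, so the firm shuts down and loses only its fixed cost.

y = 0 (shut down); profit = -$45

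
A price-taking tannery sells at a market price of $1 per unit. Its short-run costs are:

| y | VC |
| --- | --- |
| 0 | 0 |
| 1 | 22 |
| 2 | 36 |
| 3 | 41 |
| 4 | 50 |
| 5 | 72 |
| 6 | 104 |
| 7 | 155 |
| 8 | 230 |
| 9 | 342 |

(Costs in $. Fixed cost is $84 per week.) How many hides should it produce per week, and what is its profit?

y = 0 (shut down); profit = -$84

Profit at each row (π = 1y − TC): y=0: -84; y=1: -105; y=2: -118; y=3: -122; y=4: -130; y=5: -151; y=6: -182; y=7: -232; y=8: -306; y=9: -417.
Profit is highest at y = 0. Equivalently, the lowest AVC in the table is 50/4 ≈ $12.50 at y = 4, and P = $1 falls below it — price never covers variable cost, so the firm shuts down and loses only its fixed cost.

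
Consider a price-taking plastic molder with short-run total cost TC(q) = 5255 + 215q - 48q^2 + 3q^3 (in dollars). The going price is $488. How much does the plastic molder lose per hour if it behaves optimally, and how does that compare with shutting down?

Profit = -$185 at q = 13

AVC = 215 - 48q + 3q^2 has its minimum $23 at q = 8; price $488 clears that bar, so the firm operates.
MC = 215 - 96q + 9q^2. Setting P = MC and taking the root on the rising branch gives q* = 13.
TR = 488·13 = 6344. TC = 5255 + 1274 = 6529. Profit = 6344 − 6529 = -$185.
Shutting down would mean losing the fixed cost of $5255, so operating at a loss of $185 is better by $5070.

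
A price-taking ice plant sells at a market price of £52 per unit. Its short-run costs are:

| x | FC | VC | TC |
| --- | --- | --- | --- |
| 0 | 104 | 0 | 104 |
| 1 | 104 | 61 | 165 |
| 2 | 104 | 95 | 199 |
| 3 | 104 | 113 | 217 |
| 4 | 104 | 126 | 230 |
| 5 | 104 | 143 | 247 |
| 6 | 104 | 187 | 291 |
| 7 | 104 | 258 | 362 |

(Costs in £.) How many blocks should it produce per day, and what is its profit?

Tabulate TR − TC: x=0: -104; x=1: -113; x=2: -95; x=3: -61; x=4: -22; x=5: 13; x=6: 21; x=7: 2.
Profit is maximized at x = 6. AVC there is 187/6 = £31.17 ≤ P, so producing beats shutting down (which would give -£104).

x = 6; profit = £21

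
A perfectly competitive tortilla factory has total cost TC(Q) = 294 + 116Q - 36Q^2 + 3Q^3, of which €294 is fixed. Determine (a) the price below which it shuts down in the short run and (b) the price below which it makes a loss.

AVC = 116 - 36Q + 3Q^2; minimized at Q = 6, giving min AVC = €8. That is the shutdown price.
ATC = 294/Q + 116 - 36Q + 3Q^2. Setting dATC/dQ = −294/Q^2 − 36 + 6Q = 0 gives Q = 7 (since 6·7^3 − 36·7^2 = 294).
min ATC = 294/7 + 116 − 36·7 + 3·7^2 = €53. That is the break-even price.
Between these two prices the firm operates at a loss; above €53 it earns a profit.

Shutdown price = €8; break-even price = €53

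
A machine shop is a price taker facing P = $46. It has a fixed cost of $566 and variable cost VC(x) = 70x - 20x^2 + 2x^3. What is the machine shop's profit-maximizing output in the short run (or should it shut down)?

Produce at x = 6

From TC, MC = TC'(x) = 70 - 40x + 6x^2 and AVC = VC/x = 70 - 20x + 2x^2.
AVC is minimized where dAVC/dx = -20 + 4x = 0, at x = 5; min AVC = 70 - 20·5 + 2·5^2 = $20.
Since P = $46 ≥ min AVC = $20, price covers variable cost and the firm should produce.
P = MC gives 24 - 40x + 6x^2 = 0, with roots 2/3 and 6. Take the larger (rising MC): x* = 6.
Check: AVC at x = 6 is $22 ≤ P, so revenue covers variable cost.
Profit = P·x − TC = 46·6 − 698 = -$422, a loss, but smaller than the $566 fixed cost the firm would lose by shutting down.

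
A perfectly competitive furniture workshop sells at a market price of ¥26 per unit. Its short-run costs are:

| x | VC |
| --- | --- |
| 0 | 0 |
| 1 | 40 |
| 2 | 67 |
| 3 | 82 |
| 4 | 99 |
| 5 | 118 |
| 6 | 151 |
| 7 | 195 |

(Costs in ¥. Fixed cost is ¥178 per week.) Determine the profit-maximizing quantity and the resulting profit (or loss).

Tabulate TR − TC: x=0: -178; x=1: -192; x=2: -193; x=3: -182; x=4: -173; x=5: -166; x=6: -173; x=7: -191.
Profit is maximized at x = 5. AVC there is 118/5 = ¥23.60 ≤ P, so producing beats shutting down (which would give -¥178).

x = 5; profit = -¥166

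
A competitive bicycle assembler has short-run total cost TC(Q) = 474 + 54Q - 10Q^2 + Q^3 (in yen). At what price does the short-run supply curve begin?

Short-run supply begins at min AVC. From VC = 54Q - 10Q^2 + Q^3, AVC = 54 - 10Q + Q^2.
At the minimum of AVC, MC = AVC. MC = 54 - 20Q + 3Q^2; setting MC = AVC gives 2Q^2 - 10Q = 0, so Q = 5. min AVC = 29.
So the shutdown price is ¥29.

¥29 per unit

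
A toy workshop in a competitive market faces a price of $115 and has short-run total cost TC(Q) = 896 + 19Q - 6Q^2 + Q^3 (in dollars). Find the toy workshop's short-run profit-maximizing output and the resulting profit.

AVC = 19 - 6Q + Q^2; min AVC = $10 at Q = 3. Since P = $115 ≥ min AVC, the firm produces.
With MC = 19 - 12Q + 3Q^2, P = MC on the upward-sloping part at Q* = 8.
TR = 115·8 = 920. TC = 896 + 280 = 1176. Profit = 920 − 1176 = -$256.
By producing, the firm covers all variable cost plus $640 of fixed cost; shutting down would lose the full $896.

Profit = -$256 at Q = 8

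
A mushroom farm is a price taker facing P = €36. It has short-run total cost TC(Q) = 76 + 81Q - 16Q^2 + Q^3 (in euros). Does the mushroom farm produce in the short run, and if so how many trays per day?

Strip out fixed cost: VC = 81Q - 16Q^2 + Q^3. Then AVC = 81 - 16Q + Q^2 and MC = 81 - 32Q + 3Q^2.
The AVC parabola has its vertex at Q = 16/2 = 8, where AVC = 81 - 16·8 + 8^2 = €17.
Since P = €36 ≥ min AVC = €17, price covers variable cost and the firm should produce.
Set P = MC: 36 = 81 - 32Q + 3Q^2 → 45 - 32Q + 3Q^2 = 0. The roots are Q = 5/3 and Q = 9; the profit-maximizing output is on the rising part of MC, so Q* = 9.
Check: AVC at Q = 9 is €18 ≤ P, so revenue covers variable cost.
Profit = P·Q − TC = 36·9 − 238 = €86.

Produce at Q = 9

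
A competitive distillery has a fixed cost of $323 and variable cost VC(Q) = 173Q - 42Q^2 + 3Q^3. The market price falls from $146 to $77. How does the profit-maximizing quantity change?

Output falls from 9 to 8

MC = 173 - 84Q + 9Q^2; the shutdown threshold is min AVC = $26 (at Q = 7).
At P = $146 ≥ min AVC, set P = MC on the rising branch: Q = 9.
At P = $77 ≥ min AVC, set P = MC: Q = 8. The firm stays open but cuts output.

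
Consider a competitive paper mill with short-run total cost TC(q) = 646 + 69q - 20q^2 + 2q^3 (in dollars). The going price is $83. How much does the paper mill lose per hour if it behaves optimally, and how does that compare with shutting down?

AVC = 69 - 20q + 2q^2; min AVC = $19 at q = 5. Since P = $83 ≥ min AVC, the firm produces.
With MC = 69 - 40q + 6q^2, P = MC on the upward-sloping part at q* = 7.
TR = 83·7 = 581. TC = 646 + 189 = 835. Profit = 581 − 835 = -$254.
That loss of $254 beats the $646 the firm would lose by shutting down; producing recovers $392 of fixed cost.

Profit = -$254 at q = 7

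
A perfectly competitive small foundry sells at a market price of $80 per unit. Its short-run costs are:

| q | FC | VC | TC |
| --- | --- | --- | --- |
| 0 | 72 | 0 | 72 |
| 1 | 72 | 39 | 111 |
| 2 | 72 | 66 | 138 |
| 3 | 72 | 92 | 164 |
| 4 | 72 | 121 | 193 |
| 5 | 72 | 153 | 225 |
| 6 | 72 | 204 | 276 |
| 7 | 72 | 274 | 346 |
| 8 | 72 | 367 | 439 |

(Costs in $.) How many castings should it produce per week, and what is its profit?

Tabulate TR − TC: q=0: -72; q=1: -31; q=2: 22; q=3: 76; q=4: 127; q=5: 175; q=6: 204; q=7: 214; q=8: 201.
Profit is maximized at q = 7. AVC there is 274/7 = $39.14 ≤ P, so producing beats shutting down (which would give -$72).

q = 7; profit = $214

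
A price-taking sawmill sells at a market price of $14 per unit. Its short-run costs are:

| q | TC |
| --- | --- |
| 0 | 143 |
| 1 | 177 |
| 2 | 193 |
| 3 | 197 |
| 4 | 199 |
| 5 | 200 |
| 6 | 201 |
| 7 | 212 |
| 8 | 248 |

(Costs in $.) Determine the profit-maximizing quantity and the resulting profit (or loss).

q = 7; profit = -$114

Tabulate TR − TC: q=0: -143; q=1: -163; q=2: -165; q=3: -155; q=4: -143; q=5: -130; q=6: -117; q=7: -114; q=8: -136.
Profit is maximized at q = 7. AVC there is 69/7 = $9.86 ≤ P, so producing beats shutting down (which would give -$143).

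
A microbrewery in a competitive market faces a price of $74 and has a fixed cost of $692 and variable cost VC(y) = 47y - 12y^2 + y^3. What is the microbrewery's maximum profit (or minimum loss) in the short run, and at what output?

Profit = -$206 at y = 9

AVC = 47 - 12y + y^2; min AVC = $11 at y = 6. Since P = $74 ≥ min AVC, the firm produces.
MC = 47 - 24y + 3y^2. Setting P = MC and taking the root on the rising branch gives y* = 9.
TR = 74·9 = 666. TC = 692 + 180 = 872. Profit = 666 − 872 = -$206.
By producing, the firm covers all variable cost plus $486 of fixed cost; shutting down would lose the full $692.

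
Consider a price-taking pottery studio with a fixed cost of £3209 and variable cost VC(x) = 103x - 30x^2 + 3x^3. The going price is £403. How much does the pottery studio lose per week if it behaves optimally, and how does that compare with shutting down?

Profit = -£209 at x = 10

AVC = 103 - 30x + 3x^2 has its minimum £28 at x = 5; price £403 clears that bar, so the firm operates.
With MC = 103 - 60x + 9x^2, P = MC on the upward-sloping part at x* = 10.
TR = 403·10 = 4030. TC = 3209 + 1030 = 4239. Profit = 4030 − 4239 = -£209.
By producing, the firm covers all variable cost plus £3000 of fixed cost; shutting down would lose the full £3209.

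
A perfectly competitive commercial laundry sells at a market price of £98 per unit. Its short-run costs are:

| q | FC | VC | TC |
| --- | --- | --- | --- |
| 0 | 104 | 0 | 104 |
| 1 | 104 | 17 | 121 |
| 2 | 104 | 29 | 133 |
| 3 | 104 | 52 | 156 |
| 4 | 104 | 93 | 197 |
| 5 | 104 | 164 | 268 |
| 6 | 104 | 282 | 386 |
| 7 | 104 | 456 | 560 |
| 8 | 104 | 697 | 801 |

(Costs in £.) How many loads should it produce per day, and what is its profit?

Compute π = P·q − TC at each output: q=0: -104; q=1: -23; q=2: 63; q=3: 138; q=4: 195; q=5: 222; q=6: 202; q=7: 126; q=8: -17.
Profit is maximized at q = 5. AVC there is 164/5 = £32.80 ≤ P, so producing beats shutting down (which would give -£104).

q = 5; profit = £222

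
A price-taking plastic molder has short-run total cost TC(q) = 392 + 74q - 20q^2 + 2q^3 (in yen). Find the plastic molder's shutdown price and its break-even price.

Shutdown price = ¥24; break-even price = ¥88

Shutdown price = min AVC. AVC = 74 - 20q + 2q^2, with vertex at q = 5 and minimum ¥24.
ATC = 392/q + 74 - 20q + 2q^2. Setting dATC/dq = −392/q^2 − 20 + 4q = 0 gives q = 7 (since 4·7^3 − 20·7^2 = 392).
min ATC = 392/7 + 74 − 20·7 + 2·7^2 = ¥88. That is the break-even price.
Between these two prices the firm operates at a loss; above ¥88 it earns a profit.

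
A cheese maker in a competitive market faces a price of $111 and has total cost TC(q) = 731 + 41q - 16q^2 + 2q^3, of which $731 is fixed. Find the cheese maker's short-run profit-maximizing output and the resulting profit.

Profit = -$143 at q = 7

AVC = 41 - 16q + 2q^2 has its minimum $9 at q = 4; price $111 clears that bar, so the firm operates.
MC = 41 - 32q + 6q^2. Setting P = MC and taking the root on the rising branch gives q* = 7.
TR = 111·7 = 777. TC = 731 + 189 = 920. Profit = 777 − 920 = -$143.
That loss of $143 beats the $731 the firm would lose by shutting down; producing recovers $588 of fixed cost.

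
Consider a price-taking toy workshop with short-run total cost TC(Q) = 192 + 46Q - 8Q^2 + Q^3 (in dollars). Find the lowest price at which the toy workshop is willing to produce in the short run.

$30 per unit

Short-run supply begins at min AVC. From VC = 46Q - 8Q^2 + Q^3, AVC = 46 - 8Q + Q^2.
At the minimum of AVC, MC = AVC. MC = 46 - 16Q + 3Q^2; setting MC = AVC gives 2Q^2 - 8Q = 0, so Q = 4. min AVC = 30.
For P < $30 the firm produces nothing.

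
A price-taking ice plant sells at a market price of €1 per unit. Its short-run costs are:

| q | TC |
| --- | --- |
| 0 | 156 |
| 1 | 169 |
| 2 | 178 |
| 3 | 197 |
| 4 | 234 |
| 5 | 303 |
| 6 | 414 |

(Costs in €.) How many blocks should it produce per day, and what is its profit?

Profit at each row (π = 1q − TC): q=0: -156; q=1: -168; q=2: -176; q=3: -194; q=4: -230; q=5: -298; q=6: -408.
Profit is highest at q = 0. Equivalently, the lowest AVC in the table is 22/2 ≈ €11 at q = 2, and P = €1 falls below it — price never covers variable cost, so the firm shuts down and loses only its fixed cost.

q = 0 (shut down); profit = -€156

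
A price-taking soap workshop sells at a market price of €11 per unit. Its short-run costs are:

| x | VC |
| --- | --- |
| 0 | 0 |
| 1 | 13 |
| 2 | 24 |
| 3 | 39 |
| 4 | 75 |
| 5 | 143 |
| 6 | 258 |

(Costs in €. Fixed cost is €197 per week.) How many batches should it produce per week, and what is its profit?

Tabulate TR − TC: x=0: -197; x=1: -199; x=2: -199; x=3: -203; x=4: -228; x=5: -285; x=6: -389.
Profit is highest at x = 0. Equivalently, the lowest AVC in the table is 24/2 ≈ €12 at x = 2, and P = €11 falls below it — price never covers variable cost, so the firm shuts down and loses only its fixed cost.

x = 0 (shut down); profit = -€197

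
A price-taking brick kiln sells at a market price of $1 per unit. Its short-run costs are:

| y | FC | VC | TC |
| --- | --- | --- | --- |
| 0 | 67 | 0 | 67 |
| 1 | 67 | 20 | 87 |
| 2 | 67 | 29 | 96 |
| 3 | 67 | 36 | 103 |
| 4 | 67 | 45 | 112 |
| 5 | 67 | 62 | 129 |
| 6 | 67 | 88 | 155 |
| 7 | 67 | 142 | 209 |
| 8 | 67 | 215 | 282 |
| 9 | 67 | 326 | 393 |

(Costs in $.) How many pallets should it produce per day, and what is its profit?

y = 0 (shut down); profit = -$67

Tabulate TR − TC: y=0: -67; y=1: -86; y=2: -94; y=3: -100; y=4: -108; y=5: -124; y=6: -149; y=7: -202; y=8: -274; y=9: -384.
Profit is highest at y = 0. Equivalently, the lowest AVC in the table is 45/4 ≈ $11.25 at y = 4, and P = $1 falls below it — price never covers variable cost, so the firm shuts down and loses only its fixed cost.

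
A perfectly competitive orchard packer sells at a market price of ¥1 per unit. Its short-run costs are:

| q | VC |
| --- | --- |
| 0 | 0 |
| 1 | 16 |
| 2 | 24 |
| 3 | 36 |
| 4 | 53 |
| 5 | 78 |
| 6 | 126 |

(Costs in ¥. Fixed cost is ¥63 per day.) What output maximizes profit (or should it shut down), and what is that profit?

q = 0 (shut down); profit = -¥63

Compute π = P·q − TC at each output: q=0: -63; q=1: -78; q=2: -85; q=3: -96; q=4: -112; q=5: -136; q=6: -183.
Profit is highest at q = 0. Equivalently, the lowest AVC in the table is 24/2 ≈ ¥12 at q = 2, and P = ¥1 falls below it — price never covers variable cost, so the firm shuts down and loses only its fixed cost.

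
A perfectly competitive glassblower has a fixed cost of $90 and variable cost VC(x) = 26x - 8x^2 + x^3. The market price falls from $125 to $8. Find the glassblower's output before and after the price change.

AVC = 26 - 8x + x^2, minimized at x = 4 where min AVC = $10. MC = 26 - 16x + 3x^2.
At P = $125 ≥ min AVC, set P = MC on the rising branch: x = 9.
At P = $8 < min AVC = $10, price no longer covers variable cost at any output, so the firm shuts down: x = 0.

Output falls from 9 to 0 (the firm shuts down)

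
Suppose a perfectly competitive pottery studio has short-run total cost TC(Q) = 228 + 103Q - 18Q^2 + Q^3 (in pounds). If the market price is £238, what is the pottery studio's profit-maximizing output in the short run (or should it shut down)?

Produce at Q = 15

Variable cost is VC = 103Q - 18Q^2 + Q^3, so AVC = VC/Q = 103 - 18Q + Q^2 and MC = dTC/dQ = 103 - 36Q + 3Q^2.
The AVC parabola has its vertex at Q = 18/2 = 9, where AVC = 103 - 18·9 + 9^2 = £22.
Since P = £238 ≥ min AVC = £22, price covers variable cost and the firm should produce.
P = MC gives -135 - 36Q + 3Q^2 = 0, with roots -3 and 15. Take the larger (rising MC): Q* = 15.
Check: AVC at Q = 15 is £58 ≤ P, so revenue covers variable cost.
Profit = P·Q − TC = 238·15 − 1098 = £2472.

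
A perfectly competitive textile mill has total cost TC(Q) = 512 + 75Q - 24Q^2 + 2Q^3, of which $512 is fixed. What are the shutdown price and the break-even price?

Shutdown price = min AVC. AVC = 75 - 24Q + 2Q^2, with vertex at Q = 6 and minimum $3.
ATC = 512/Q + 75 - 24Q + 2Q^2. Setting dATC/dQ = −512/Q^2 − 24 + 4Q = 0 gives Q = 8 (since 4·8^3 − 24·8^2 = 512).
min ATC = 512/8 + 75 − 24·8 + 2·8^2 = $75. That is the break-even price.
For $3 ≤ P < $75 the firm produces at a loss; below $3 it shuts down.

Shutdown price = $3; break-even price = $75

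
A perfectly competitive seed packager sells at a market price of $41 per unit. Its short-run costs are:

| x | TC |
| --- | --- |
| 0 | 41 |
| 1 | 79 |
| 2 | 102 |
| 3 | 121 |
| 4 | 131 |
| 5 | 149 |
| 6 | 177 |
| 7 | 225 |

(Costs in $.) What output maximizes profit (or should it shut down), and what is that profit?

Compute π = P·x − TC at each output: x=0: -41; x=1: -38; x=2: -20; x=3: 2; x=4: 33; x=5: 56; x=6: 69; x=7: 62.
Profit is maximized at x = 6. AVC there is 136/6 = $22.67 ≤ P, so producing beats shutting down (which would give -$41).

x = 6; profit = $69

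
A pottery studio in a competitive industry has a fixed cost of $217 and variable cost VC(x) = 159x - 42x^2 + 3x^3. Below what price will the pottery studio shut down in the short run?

Short-run supply begins at min AVC. From VC = 159x - 42x^2 + 3x^3, AVC = 159 - 42x + 3x^2.
At the minimum of AVC, MC = AVC. MC = 159 - 84x + 9x^2; setting MC = AVC gives 6x^2 - 42x = 0, so x = 7. min AVC = 12.
So the shutdown price is $12.

$12 per unit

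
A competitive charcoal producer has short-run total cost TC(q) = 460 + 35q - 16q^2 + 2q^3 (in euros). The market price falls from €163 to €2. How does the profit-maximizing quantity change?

MC = 35 - 32q + 6q^2; the shutdown threshold is min AVC = €3 (at q = 4).
With P = €163 above the shutdown price, P = MC gives q = 8.
At P = €2 < min AVC = €3, price no longer covers variable cost at any output, so the firm shuts down: q = 0.

Output falls from 8 to 0 (the firm shuts down)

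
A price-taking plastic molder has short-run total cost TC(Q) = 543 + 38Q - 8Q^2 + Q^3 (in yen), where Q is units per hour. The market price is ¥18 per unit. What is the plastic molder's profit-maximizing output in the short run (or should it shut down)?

Variable cost is VC = 38Q - 8Q^2 + Q^3, so AVC = VC/Q = 38 - 8Q + Q^2 and MC = dTC/dQ = 38 - 16Q + 3Q^2.
AVC is minimized where dAVC/dQ = -8 + 2Q = 0, at Q = 4; min AVC = 38 - 8·4 + 4^2 = ¥22.
P = ¥18 lies below min AVC = ¥22; no output level covers variable cost.
The firm minimizes its loss by shutting down and losing only its fixed cost of ¥543.

Shut down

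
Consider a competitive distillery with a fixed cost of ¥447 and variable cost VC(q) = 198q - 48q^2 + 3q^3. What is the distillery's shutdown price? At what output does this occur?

The firm shuts down when price falls below the minimum of average variable cost. AVC = VC/q = 198 - 48q + 3q^2.
At the minimum of AVC, MC = AVC. MC = 198 - 96q + 9q^2; setting MC = AVC gives 6q^2 - 48q = 0, so q = 8. min AVC = 6.
The firm shuts down for any P below ¥6.

¥6 per unit, at q = 8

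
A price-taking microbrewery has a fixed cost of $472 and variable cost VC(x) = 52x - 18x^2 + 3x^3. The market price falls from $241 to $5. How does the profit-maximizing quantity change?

Output falls from 7 to 0 (the firm shuts down)

AVC = 52 - 18x + 3x^2, minimized at x = 3 where min AVC = $25. MC = 52 - 36x + 9x^2.
At P = $241 ≥ min AVC, set P = MC on the rising branch: x = 7.
At P = $5 < min AVC = $25, price no longer covers variable cost at any output, so the firm shuts down: x = 0.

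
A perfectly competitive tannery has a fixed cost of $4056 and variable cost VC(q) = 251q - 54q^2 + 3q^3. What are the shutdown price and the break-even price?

Shutdown price = min AVC. AVC = 251 - 54q + 3q^2, with vertex at q = 9 and minimum $8.
ATC = 4056/q + 251 - 54q + 3q^2. Setting dATC/dq = −4056/q^2 − 54 + 6q = 0 gives q = 13 (since 6·13^3 − 54·13^2 = 4056).
min ATC = 4056/13 + 251 − 54·13 + 3·13^2 = $368. That is the break-even price.
Between these two prices the firm operates at a loss; above $368 it earns a profit.

Shutdown price = $8; break-even price = $368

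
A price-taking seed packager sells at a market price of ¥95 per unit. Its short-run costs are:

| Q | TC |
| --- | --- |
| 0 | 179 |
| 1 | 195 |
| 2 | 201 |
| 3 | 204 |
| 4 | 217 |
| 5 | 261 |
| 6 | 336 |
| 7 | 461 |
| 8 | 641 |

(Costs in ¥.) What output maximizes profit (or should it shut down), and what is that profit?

Profit at each row (π = 95Q − TC): Q=0: -179; Q=1: -100; Q=2: -11; Q=3: 81; Q=4: 163; Q=5: 214; Q=6: 234; Q=7: 204; Q=8: 119.
Profit is maximized at Q = 6. AVC there is 157/6 = ¥26.17 ≤ P, so producing beats shutting down (which would give -¥179).

Q = 6; profit = ¥234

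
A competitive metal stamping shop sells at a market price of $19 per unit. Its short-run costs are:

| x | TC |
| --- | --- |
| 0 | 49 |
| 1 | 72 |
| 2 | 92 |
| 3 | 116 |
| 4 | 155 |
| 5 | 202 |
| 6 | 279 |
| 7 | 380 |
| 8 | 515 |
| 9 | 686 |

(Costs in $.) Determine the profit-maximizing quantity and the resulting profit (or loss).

Tabulate TR − TC: x=0: -49; x=1: -53; x=2: -54; x=3: -59; x=4: -79; x=5: -107; x=6: -165; x=7: -247; x=8: -363; x=9: -515.
Profit is highest at x = 0. Equivalently, the lowest AVC in the table is 43/2 ≈ $21.50 at x = 2, and P = $19 falls below it — price never covers variable cost, so the firm shuts down and loses only its fixed cost.

x = 0 (shut down); profit = -$49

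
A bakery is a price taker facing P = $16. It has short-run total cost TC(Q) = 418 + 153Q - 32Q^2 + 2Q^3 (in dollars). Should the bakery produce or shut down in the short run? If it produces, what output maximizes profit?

From TC, MC = TC'(Q) = 153 - 64Q + 6Q^2 and AVC = VC/Q = 153 - 32Q + 2Q^2.
The AVC parabola has its vertex at Q = 32/4 = 8, where AVC = 153 - 32·8 + 2·8^2 = $25.
P = $16 lies below min AVC = $25; no output level covers variable cost.
The firm minimizes its loss by shutting down and losing only its fixed cost of $418.

Shut down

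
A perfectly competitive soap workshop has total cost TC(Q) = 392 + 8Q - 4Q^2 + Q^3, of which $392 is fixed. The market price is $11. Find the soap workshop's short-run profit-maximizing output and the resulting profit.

Profit = -$374 at Q = 3

AVC = 8 - 4Q + Q^2; min AVC = $4 at Q = 2. Since P = $11 ≥ min AVC, the firm produces.
MC = 8 - 8Q + 3Q^2. Setting P = MC and taking the root on the rising branch gives Q* = 3.
TR = 11·3 = 33. TC = 392 + 15 = 407. Profit = 33 − 407 = -$374.
That loss of $374 beats the $392 the firm would lose by shutting down; producing recovers $18 of fixed cost.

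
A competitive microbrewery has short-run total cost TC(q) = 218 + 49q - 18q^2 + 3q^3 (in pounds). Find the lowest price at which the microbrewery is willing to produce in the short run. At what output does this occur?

The firm shuts down when price falls below the minimum of average variable cost. AVC = VC/q = 49 - 18q + 3q^2.
At the minimum of AVC, MC = AVC. MC = 49 - 36q + 9q^2; setting MC = AVC gives 6q^2 - 18q = 0, so q = 3. min AVC = 22.
The firm shuts down for any P below £22.

£22 per unit, at q = 3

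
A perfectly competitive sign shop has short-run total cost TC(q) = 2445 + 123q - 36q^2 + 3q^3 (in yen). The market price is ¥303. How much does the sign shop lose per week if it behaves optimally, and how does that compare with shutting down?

Profit = -¥45 at q = 10

AVC = 123 - 36q + 3q^2; min AVC = ¥15 at q = 6. Since P = ¥303 ≥ min AVC, the firm produces.
With MC = 123 - 72q + 9q^2, P = MC on the upward-sloping part at q* = 10.
TR = 303·10 = 3030. TC = 2445 + 630 = 3075. Profit = 3030 − 3075 = -¥45.
By producing, the firm covers all variable cost plus ¥2400 of fixed cost; shutting down would lose the full ¥2445.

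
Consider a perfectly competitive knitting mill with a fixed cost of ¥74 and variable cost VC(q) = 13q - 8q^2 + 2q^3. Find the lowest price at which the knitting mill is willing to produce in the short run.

¥5 per unit

Short-run supply begins at min AVC. From VC = 13q - 8q^2 + 2q^3, AVC = 13 - 8q + 2q^2.
dAVC/dq = -8 + 4q = 0 gives q = 2. min AVC = 13 - 8·2 + 2·2^2 = 5.
For P < ¥5 the firm produces nothing.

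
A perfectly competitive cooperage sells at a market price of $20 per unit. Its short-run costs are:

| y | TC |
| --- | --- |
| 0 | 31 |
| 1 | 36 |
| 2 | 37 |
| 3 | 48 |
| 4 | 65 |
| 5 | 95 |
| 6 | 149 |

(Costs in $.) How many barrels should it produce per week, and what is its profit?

y = 4; profit = $15

Profit at each row (π = 20y − TC): y=0: -31; y=1: -16; y=2: 3; y=3: 12; y=4: 15; y=5: 5; y=6: -29.
Profit is maximized at y = 4. AVC there is 34/4 = $8.50 ≤ P, so producing beats shutting down (which would give -$31).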